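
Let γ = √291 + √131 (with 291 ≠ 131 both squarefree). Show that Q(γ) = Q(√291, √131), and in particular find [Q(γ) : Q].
[Q(γ) : Q] = 4 (equivalently, Q(γ) = Q(√291, √131))

Obviously Q(γ) ⊆ Q(√291, √131), and [Q(√291, √131):Q] = 4 (since 291, 131 are distinct squarefree integers > 1 with 38121 not a perfect square). To show equality we compute the minimal polynomial of γ. From γ = √291 + √131: γ^2 = 291 + 2√(38121) + 131 = 422 + 2√(38121), so γ^2 - 422 = 2√(38121); squaring, (γ^2 - 422)^2 = 4·38121, i.e. γ^4 - 844γ^2 + 178084 - 152484 = 0, i.e. γ^4 - 844γ^2 + 25600 = 0. So γ is a root of x^4 - 844x^2 + 25600. This polynomial is irreducible over Q: it has no rational root (each ±√291 ± √131 is irrational), and any factorization into two quadratics over Q would force √(38121) ∈ Q (pairing opposite roots) or √291, √131 ∈ Q (other pairings), all impossible. Hence [Q(γ):Q] = 4 = [Q(√291, √131):Q], so Q(γ) = Q(√291, √131).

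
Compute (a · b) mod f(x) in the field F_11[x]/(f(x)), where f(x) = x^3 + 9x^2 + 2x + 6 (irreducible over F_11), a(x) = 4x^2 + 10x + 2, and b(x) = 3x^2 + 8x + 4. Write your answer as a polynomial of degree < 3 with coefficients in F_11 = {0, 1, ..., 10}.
a · b ≡ 8x^2 + 10x + 9 (mod f(x))

Multiply in F_11[x]: a(x)·b(x) = (4x^2 + 10x + 2)·(3x^2 + 8x + 4) = x^4 + 7x^3 + 3x^2 + x + 8. This has degree ≥ 3, so divide by f(x) over F_11: x^4 + 7x^3 + 3x^2 + x + 8 = (x + 9)·(x^3 + 9x^2 + 2x + 6) + (8x^2 + 10x + 9). Hence a·b ≡ 8x^2 + 10x + 9 (mod f). (F_11[x]/(f) is a field with 11^3 = 1331 elements since f is irreducible of degree 3.)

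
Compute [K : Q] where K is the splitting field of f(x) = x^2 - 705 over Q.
[K : Q] = 2

f(x) = x^2 - 705 factors as (x - √705)(x + √705). The splitting field is K = Q(√705). Since 705 is squarefree and > 1, it is not a perfect square, so x^2 - 705 is irreducible over Q and [Q(√705) : Q] = 2. Hence [K : Q] = 2.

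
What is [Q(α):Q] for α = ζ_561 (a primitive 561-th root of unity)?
[Q(α):Q] = 320

The minimal polynomial of ζ_561 over Q is the 561-th cyclotomic polynomial Φ_561(x), which is irreducible over Q and has degree φ(561) = 320. Hence [Q(α):Q] = φ(561) = 320.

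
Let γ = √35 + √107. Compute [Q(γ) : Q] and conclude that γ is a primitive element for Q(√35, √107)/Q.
[Q(γ) : Q] = 4 (equivalently, Q(γ) = Q(√35, √107))

Obviously Q(γ) ⊆ Q(√35, √107), and [Q(√35, √107):Q] = 4 (since 35, 107 are distinct squarefree integers > 1 with 3745 not a perfect square). To show equality we compute the minimal polynomial of γ. From γ = √35 + √107: γ^2 = 35 + 2√(3745) + 107 = 142 + 2√(3745), so γ^2 - 142 = 2√(3745); squaring, (γ^2 - 142)^2 = 4·3745, i.e. γ^4 - 284γ^2 + 20164 - 14980 = 0, i.e. γ^4 - 284γ^2 + 5184 = 0. So γ is a root of x^4 - 284x^2 + 5184. This polynomial is irreducible over Q: it has no rational root (each ±√35 ± √107 is irrational), and any factorization into two quadratics over Q would force √(3745) ∈ Q (pairing opposite roots) or √35, √107 ∈ Q (other pairings), all impossible. Hence [Q(γ):Q] = 4 = [Q(√35, √107):Q], so Q(γ) = Q(√35, √107).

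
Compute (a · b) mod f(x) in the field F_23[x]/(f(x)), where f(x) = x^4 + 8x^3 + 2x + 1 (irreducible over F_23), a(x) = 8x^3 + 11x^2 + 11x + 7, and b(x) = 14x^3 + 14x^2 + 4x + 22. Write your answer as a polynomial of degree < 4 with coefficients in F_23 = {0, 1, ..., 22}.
a · b ≡ 11x^3 + 14x^2 + 7x + 18 (mod f(x))

Multiply in F_23[x]: a(x)·b(x) = (8x^3 + 11x^2 + 11x + 7)·(14x^3 + 14x^2 + 4x + 22) = 20x^6 + 13x^5 + 18x^4 + 12x^3 + 16x^2 + 17x + 16. This has degree ≥ 4, so divide by f(x) over F_23: 20x^6 + 13x^5 + 18x^4 + 12x^3 + 16x^2 + 17x + 16 = (20x^2 + 14x + 21)·(x^4 + 8x^3 + 2x + 1) + (11x^3 + 14x^2 + 7x + 18). Hence a·b ≡ 11x^3 + 14x^2 + 7x + 18 (mod f). (F_23[x]/(f) is a field with 23^4 = 279841 elements since f is irreducible of degree 4.)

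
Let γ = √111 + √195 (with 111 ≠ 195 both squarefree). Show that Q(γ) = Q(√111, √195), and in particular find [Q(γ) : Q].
[Q(γ) : Q] = 4 (equivalently, Q(γ) = Q(√111, √195))

Obviously Q(γ) ⊆ Q(√111, √195), and [Q(√111, √195):Q] = 4 (since 111, 195 are distinct squarefree integers > 1 with 21645 not a perfect square). To show equality we compute the minimal polynomial of γ. From γ = √111 + √195: γ^2 = 111 + 2√(21645) + 195 = 306 + 2√(21645), so γ^2 - 306 = 2√(21645); squaring, (γ^2 - 306)^2 = 4·21645, i.e. γ^4 - 612γ^2 + 93636 - 86580 = 0, i.e. γ^4 - 612γ^2 + 7056 = 0. So γ is a root of x^4 - 612x^2 + 7056. This polynomial is irreducible over Q: it has no rational root (each ±√111 ± √195 is irrational), and any factorization into two quadratics over Q would force √(21645) ∈ Q (pairing opposite roots) or √111, √195 ∈ Q (other pairings), all impossible. Hence [Q(γ):Q] = 4 = [Q(√111, √195):Q], so Q(γ) = Q(√111, √195).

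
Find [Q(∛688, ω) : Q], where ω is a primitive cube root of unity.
[Q(∛688, ω) : Q] = 6

[Q(∛688):Q] = 3 (min poly x^3 - 688, irreducible since 688 is not a perfect cube). [Q(ω):Q] = 2 (min poly x^2 + x + 1). Since Q(∛688) ⊂ R and ω ∉ R, we have ω ∉ Q(∛688), so x^2 + x + 1 remains irreducible over Q(∛688) and [Q(∛688, ω) : Q(∛688)] = 2. By the tower law, [Q(∛688, ω) : Q] = 3 · 2 = 6. (In fact Q(∛688, ω) is the splitting field of x^3 - 688 over Q.)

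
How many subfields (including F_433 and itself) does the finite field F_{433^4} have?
F_{433^4} has 3 subfields

The subfields of F_{p^n} are exactly the fields F_{p^d} for d | n (each is the fixed field of the unique index-d subgroup of Gal(F_{p^n}/F_p) ≅ Z/nZ). The divisors of n = 4 are {1, 2, 4}, giving 3 subfields: F_{433^1}, F_{433^2}, F_{433^4}.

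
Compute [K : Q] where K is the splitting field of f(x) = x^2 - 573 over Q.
[K : Q] = 2

f(x) = x^2 - 573 factors as (x - √573)(x + √573). The splitting field is K = Q(√573). Since 573 is squarefree and > 1, it is not a perfect square, so x^2 - 573 is irreducible over Q and [Q(√573) : Q] = 2. Hence [K : Q] = 2.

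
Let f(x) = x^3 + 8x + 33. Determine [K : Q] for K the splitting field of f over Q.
[K : Q] = 6

By the rational root test, any rational root of the monic integer polynomial f(x) = x^3 + 8x + 33 must be an integer dividing the constant term 33, i.e. one of ±{1, 3, 11, 33}. Evaluating: f(1) = 42, f(-1) = 24, f(3) = 84, f(-3) = -18, f(11) = 1452, f(-11) = -1386, f(33) = 36234, f(-33) = -36168; none is 0, so f has no rational root and is therefore irreducible over Q (a cubic with no linear factor over a field is irreducible). For an irreducible cubic, the Galois group is A_3 or S_3 according as the discriminant disc(f) = -4a^3 - 27b^2 = -4·(8)^3 - 27·(33)^2 = -31451 is or is not a square in Q. Here disc(f) = -31451 is not a perfect square in Q, so the Galois group of f over Q is not contained in A_3 and must be all of S_3. The splitting field has degree |S_3| = 6 over Q, so [K : Q] = 6.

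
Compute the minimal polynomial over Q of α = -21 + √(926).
m_α(x) = x^2 + 42x - 485

From α + 21 = √(926), squaring gives (α + 21)^2 = 926, i.e. α^2 + 42α + 441 = 926, so α^2 + 42α - 485 = 0. The discriminant of x^2 + 42x - 485 is (42)^2 - 4·(-485) = 1764 + 1940 = 3704, and 4·(926) is not a perfect square in Q since 926 is squarefree and ≠ 1. Hence x^2 + 42x - 485 is irreducible over Q and is the minimal polynomial of α.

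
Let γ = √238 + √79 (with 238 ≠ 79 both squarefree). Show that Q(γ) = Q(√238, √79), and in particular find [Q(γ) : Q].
[Q(γ) : Q] = 4 (equivalently, Q(γ) = Q(√238, √79))

Obviously Q(γ) ⊆ Q(√238, √79), and [Q(√238, √79):Q] = 4 (since 238, 79 are distinct squarefree integers > 1 with 18802 not a perfect square). To show equality we compute the minimal polynomial of γ. From γ = √238 + √79: γ^2 = 238 + 2√(18802) + 79 = 317 + 2√(18802), so γ^2 - 317 = 2√(18802); squaring, (γ^2 - 317)^2 = 4·18802, i.e. γ^4 - 634γ^2 + 100489 - 75208 = 0, i.e. γ^4 - 634γ^2 + 25281 = 0. So γ is a root of x^4 - 634x^2 + 25281. This polynomial is irreducible over Q: it has no rational root (each ±√238 ± √79 is irrational), and any factorization into two quadratics over Q would force √(18802) ∈ Q (pairing opposite roots) or √238, √79 ∈ Q (other pairings), all impossible. Hence [Q(γ):Q] = 4 = [Q(√238, √79):Q], so Q(γ) = Q(√238, √79).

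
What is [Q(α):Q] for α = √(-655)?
[Q(α):Q] = 2

[Q(α):Q] equals the degree of the minimal polynomial of α. Here α^2 = -655 and x^2 + 655 is irreducible (d = -655 is squarefree, ≠ 1, hence not a square), so deg(m_α) = 2. Thus [Q(α):Q] = 2.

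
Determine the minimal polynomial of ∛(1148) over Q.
m_α(x) = x^3 - 1148

α satisfies α^3 = 1148, so x^3 - 1148 annihilates α. By the rational root test, a rational root p/q (in lowest terms) of x^3 - 1148 would satisfy p^3 = 1148 q^3, forcing q = 1 and p^3 = 1148; but 1148 is not a perfect cube, contradiction. A monic cubic over Q with no rational root is irreducible (any nontrivial factorization would include a linear factor). Hence x^3 - 1148 is the minimal polynomial of α, and in particular [Q(α):Q] = 3.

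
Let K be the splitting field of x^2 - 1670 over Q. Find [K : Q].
[K : Q] = 2

f(x) = x^2 - 1670 factors as (x - √1670)(x + √1670). The splitting field is K = Q(√1670). Since 1670 is squarefree and > 1, it is not a perfect square, so x^2 - 1670 is irreducible over Q and [Q(√1670) : Q] = 2. Hence [K : Q] = 2.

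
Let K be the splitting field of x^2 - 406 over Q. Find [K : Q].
[K : Q] = 2

f(x) = x^2 - 406 factors as (x - √406)(x + √406). The splitting field is K = Q(√406). Since 406 is squarefree and > 1, it is not a perfect square, so x^2 - 406 is irreducible over Q and [Q(√406) : Q] = 2. Hence [K : Q] = 2.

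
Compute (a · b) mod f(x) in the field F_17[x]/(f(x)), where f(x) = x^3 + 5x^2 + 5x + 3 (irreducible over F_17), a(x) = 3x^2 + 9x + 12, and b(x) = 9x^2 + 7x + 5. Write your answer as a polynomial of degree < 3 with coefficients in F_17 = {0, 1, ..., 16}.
a · b ≡ 12x^2 + 9x + 6 (mod f(x))

Multiply in F_17[x]: a(x)·b(x) = (3x^2 + 9x + 12)·(9x^2 + 7x + 5) = 10x^4 + 16x^2 + 10x + 9. This has degree ≥ 3, so divide by f(x) over F_17: 10x^4 + 16x^2 + 10x + 9 = (10x + 1)·(x^3 + 5x^2 + 5x + 3) + (12x^2 + 9x + 6). Hence a·b ≡ 12x^2 + 9x + 6 (mod f). (F_17[x]/(f) is a field with 17^3 = 4913 elements since f is irreducible of degree 3.)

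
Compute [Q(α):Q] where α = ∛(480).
[Q(α):Q] = 3

The minimal polynomial of α is x^3 - 480, irreducible over Q since 480 is not a perfect cube (so x^3 - 480 has no rational root). Hence [Q(α):Q] = deg(m_α) = 3.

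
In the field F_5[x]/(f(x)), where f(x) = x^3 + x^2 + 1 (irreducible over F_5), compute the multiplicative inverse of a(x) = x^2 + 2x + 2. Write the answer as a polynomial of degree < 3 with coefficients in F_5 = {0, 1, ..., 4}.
a(x)^(-1) ≡ 3x + 2 (mod f(x))

Since f is irreducible over F_5, F_5[x]/(f) is a field and a(x) ≠ 0 has an inverse. Apply the extended Euclidean algorithm to f(x) and a(x) in F_5[x]: f(x) = (x + 4)·a(x) + (3). The last nonzero remainder is the constant 3 = gcd(f, a) in F_5. Back-substituting through the division chain expresses 3 = s(x)·a(x) + t(x)·f(x) with s(x) ≡ 4x + 1 (mod f), so (4x + 1)·a(x) ≡ 3 (mod f). Multiplying by 3^(-1) ≡ 2 in F_5 gives a(x)^(-1) ≡ 2·(4x + 1) ≡ 3x + 2 (mod f). Check: (x^2 + 2x + 2)·(3x + 2) = 3x^3 + 3x^2 + 4 ≡ 1 (mod x^3 + x^2 + 1).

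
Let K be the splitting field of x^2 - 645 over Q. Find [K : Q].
[K : Q] = 2

f(x) = x^2 - 645 factors as (x - √645)(x + √645). The splitting field is K = Q(√645). Since 645 is squarefree and > 1, it is not a perfect square, so x^2 - 645 is irreducible over Q and [Q(√645) : Q] = 2. Hence [K : Q] = 2.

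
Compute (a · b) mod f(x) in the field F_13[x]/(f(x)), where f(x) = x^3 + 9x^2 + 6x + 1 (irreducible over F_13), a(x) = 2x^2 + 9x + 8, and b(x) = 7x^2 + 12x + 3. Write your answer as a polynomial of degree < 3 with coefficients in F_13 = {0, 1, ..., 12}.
a · b ≡ 8x^2 + 5x + 11 (mod f(x))

Multiply in F_13[x]: a(x)·b(x) = (2x^2 + 9x + 8)·(7x^2 + 12x + 3) = x^4 + 9x^3 + x^2 + 6x + 11. This has degree ≥ 3, so divide by f(x) over F_13: x^4 + 9x^3 + x^2 + 6x + 11 = (x)·(x^3 + 9x^2 + 6x + 1) + (8x^2 + 5x + 11). Hence a·b ≡ 8x^2 + 5x + 11 (mod f). (F_13[x]/(f) is a field with 13^3 = 2197 elements since f is irreducible of degree 3.)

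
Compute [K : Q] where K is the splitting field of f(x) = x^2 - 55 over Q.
[K : Q] = 2

f(x) = x^2 - 55 factors as (x - √55)(x + √55). The splitting field is K = Q(√55). Since 55 is squarefree and > 1, it is not a perfect square, so x^2 - 55 is irreducible over Q and [Q(√55) : Q] = 2. Hence [K : Q] = 2.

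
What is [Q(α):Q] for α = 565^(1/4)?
[Q(α):Q] = 4

α is a root of x^4 - 565. By Eisenstein's criterion at the prime p = 5 (which divides the constant term 565 but p^2 = 25 does not, since 565 is squarefree), x^4 - 565 is irreducible over Q. Hence [Q(α):Q] = 4.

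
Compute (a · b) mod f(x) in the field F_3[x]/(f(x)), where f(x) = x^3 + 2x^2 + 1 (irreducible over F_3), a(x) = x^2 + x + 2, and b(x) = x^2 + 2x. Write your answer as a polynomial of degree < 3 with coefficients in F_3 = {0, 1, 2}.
a · b ≡ 2x^2 + 2 (mod f(x))

Multiply in F_3[x]: a(x)·b(x) = (x^2 + x + 2)·(x^2 + 2x) = x^4 + x^2 + x. This has degree ≥ 3, so divide by f(x) over F_3: x^4 + x^2 + x = (x + 1)·(x^3 + 2x^2 + 1) + (2x^2 + 2). Hence a·b ≡ 2x^2 + 2 (mod f). (F_3[x]/(f) is a field with 3^3 = 27 elements since f is irreducible of degree 3.)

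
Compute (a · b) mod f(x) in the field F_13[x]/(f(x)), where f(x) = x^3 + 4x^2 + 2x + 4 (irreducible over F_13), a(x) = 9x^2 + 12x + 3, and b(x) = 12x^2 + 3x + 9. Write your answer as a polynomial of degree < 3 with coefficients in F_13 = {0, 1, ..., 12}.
a · b ≡ 6x^2 + 12x + 5 (mod f(x))

Multiply in F_13[x]: a(x)·b(x) = (9x^2 + 12x + 3)·(12x^2 + 3x + 9) = 4x^4 + 2x^3 + 10x^2 + 1. This has degree ≥ 3, so divide by f(x) over F_13: 4x^4 + 2x^3 + 10x^2 + 1 = (4x + 12)·(x^3 + 4x^2 + 2x + 4) + (6x^2 + 12x + 5). Hence a·b ≡ 6x^2 + 12x + 5 (mod f). (F_13[x]/(f) is a field with 13^3 = 2197 elements since f is irreducible of degree 3.)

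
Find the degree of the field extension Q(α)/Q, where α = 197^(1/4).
[Q(α):Q] = 4

α is a root of x^4 - 197. By Eisenstein's criterion at the prime p = 197 (which divides the constant term 197 but p^2 = 38809 does not, since 197 is squarefree), x^4 - 197 is irreducible over Q. Hence [Q(α):Q] = 4.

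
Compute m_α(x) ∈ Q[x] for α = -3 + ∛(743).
m_α(x) = x^3 + 9x^2 + 27x - 716

Set β = α + 3 = ∛(743), so β^3 = 743. Then (α + 3)^3 - 743 = 0, i.e. α is a root of g(x) = (x + 3)^3 - 743 = x^3 + 9x^2 + 27x - 716. Since g(x) = h(x + 3) where h(x) = x^3 - 743, and h is irreducible over Q (because 743 is not a perfect cube, so h has no rational root, and a monic cubic with no rational root is irreducible), g is also irreducible (irreducibility is preserved under the substitution x → x + 3). Hence m_α(x) = x^3 + 9x^2 + 27x - 716.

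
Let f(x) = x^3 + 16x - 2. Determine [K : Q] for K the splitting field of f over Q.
[K : Q] = 6

By the rational root test, any rational root of the monic integer polynomial f(x) = x^3 + 16x - 2 must be an integer dividing the constant term -2, i.e. one of ±{1, 2}. Evaluating: f(1) = 15, f(-1) = -19, f(2) = 38, f(-2) = -42; none is 0, so f has no rational root and is therefore irreducible over Q (a cubic with no linear factor over a field is irreducible). For an irreducible cubic, the Galois group is A_3 or S_3 according as the discriminant disc(f) = -4a^3 - 27b^2 = -4·(16)^3 - 27·(-2)^2 = -16492 is or is not a square in Q. Here disc(f) = -16492 is not a perfect square in Q, so the Galois group of f over Q is not contained in A_3 and must be all of S_3. The splitting field has degree |S_3| = 6 over Q, so [K : Q] = 6.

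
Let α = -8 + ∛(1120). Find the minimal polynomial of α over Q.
m_α(x) = x^3 + 24x^2 + 192x - 608

Set β = α + 8 = ∛(1120), so β^3 = 1120. Then (α + 8)^3 - 1120 = 0, i.e. α is a root of g(x) = (x + 8)^3 - 1120 = x^3 + 24x^2 + 192x - 608. Since g(x) = h(x + 8) where h(x) = x^3 - 1120, and h is irreducible over Q (because 1120 is not a perfect cube, so h has no rational root, and a monic cubic with no rational root is irreducible), g is also irreducible (irreducibility is preserved under the substitution x → x + 8). Hence m_α(x) = x^3 + 24x^2 + 192x - 608.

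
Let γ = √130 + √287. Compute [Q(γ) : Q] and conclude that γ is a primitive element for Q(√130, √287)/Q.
[Q(γ) : Q] = 4 (equivalently, Q(γ) = Q(√130, √287))

Obviously Q(γ) ⊆ Q(√130, √287), and [Q(√130, √287):Q] = 4 (since 130, 287 are distinct squarefree integers > 1 with 37310 not a perfect square). To show equality we compute the minimal polynomial of γ. From γ = √130 + √287: γ^2 = 130 + 2√(37310) + 287 = 417 + 2√(37310), so γ^2 - 417 = 2√(37310); squaring, (γ^2 - 417)^2 = 4·37310, i.e. γ^4 - 834γ^2 + 173889 - 149240 = 0, i.e. γ^4 - 834γ^2 + 24649 = 0. So γ is a root of x^4 - 834x^2 + 24649. This polynomial is irreducible over Q: it has no rational root (each ±√130 ± √287 is irrational), and any factorization into two quadratics over Q would force √(37310) ∈ Q (pairing opposite roots) or √130, √287 ∈ Q (other pairings), all impossible. Hence [Q(γ):Q] = 4 = [Q(√130, √287):Q], so Q(γ) = Q(√130, √287).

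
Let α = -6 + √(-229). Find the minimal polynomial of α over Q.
m_α(x) = x^2 + 12x + 265

From α + 6 = √(-229), squaring gives (α + 6)^2 = -229, i.e. α^2 + 12α + 36 = -229, so α^2 + 12α + 265 = 0. The discriminant of x^2 + 12x + 265 is (12)^2 - 4·(265) = 144 - 1060 = -916, and 4·(-229) is not a perfect square in Q since -229 is squarefree and ≠ 1. Hence x^2 + 12x + 265 is irreducible over Q and is the minimal polynomial of α.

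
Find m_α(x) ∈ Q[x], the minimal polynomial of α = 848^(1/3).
m_α(x) = x^3 - 848

α satisfies α^3 = 848, so x^3 - 848 annihilates α. By the rational root test, a rational root p/q (in lowest terms) of x^3 - 848 would satisfy p^3 = 848 q^3, forcing q = 1 and p^3 = 848; but 848 is not a perfect cube, contradiction. A monic cubic over Q with no rational root is irreducible (any nontrivial factorization would include a linear factor). Hence x^3 - 848 is the minimal polynomial of α, and in particular [Q(α):Q] = 3.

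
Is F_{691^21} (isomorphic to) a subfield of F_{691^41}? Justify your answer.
No: F_{691^21} is not a subfield of F_{691^41}

F_{p^m} embeds in F_{p^n} iff m | n. Here 21 ∤ 41 (since 41 = 1·21 + 20 with remainder 20 ≠ 0), so F_{691^21} is not a subfield of F_{691^41}. Equivalently: if it were, the tower law would give 21 = [F_{691^21}:F_691] dividing [F_{691^41}:F_691] = 41, contradiction.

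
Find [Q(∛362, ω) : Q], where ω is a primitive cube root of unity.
[Q(∛362, ω) : Q] = 6

[Q(∛362):Q] = 3 (min poly x^3 - 362, irreducible since 362 is not a perfect cube). [Q(ω):Q] = 2 (min poly x^2 + x + 1). Since Q(∛362) ⊂ R and ω ∉ R, we have ω ∉ Q(∛362), so x^2 + x + 1 remains irreducible over Q(∛362) and [Q(∛362, ω) : Q(∛362)] = 2. By the tower law, [Q(∛362, ω) : Q] = 3 · 2 = 6. (In fact Q(∛362, ω) is the splitting field of x^3 - 362 over Q.)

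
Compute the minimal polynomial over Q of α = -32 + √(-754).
m_α(x) = x^2 + 64x + 1778

From α + 32 = √(-754), squaring gives (α + 32)^2 = -754, i.e. α^2 + 64α + 1024 = -754, so α^2 + 64α + 1778 = 0. The discriminant of x^2 + 64x + 1778 is (64)^2 - 4·(1778) = 4096 - 7112 = -3016, and 4·(-754) is not a perfect square in Q since -754 is squarefree and ≠ 1. Hence x^2 + 64x + 1778 is irreducible over Q and is the minimal polynomial of α.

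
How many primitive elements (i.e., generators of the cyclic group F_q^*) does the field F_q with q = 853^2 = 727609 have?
There are φ(727608) = 201600 primitive elements

F_q^* is cyclic of order q - 1 = 727608. A cyclic group of order m has exactly φ(m) generators. Here m = 727608 = 2^3 · 3 · 7 · 61 · 71, so the number of primitive elements is φ(727608) = 201600.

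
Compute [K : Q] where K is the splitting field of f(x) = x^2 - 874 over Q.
[K : Q] = 2

f(x) = x^2 - 874 factors as (x - √874)(x + √874). The splitting field is K = Q(√874). Since 874 is squarefree and > 1, it is not a perfect square, so x^2 - 874 is irreducible over Q and [Q(√874) : Q] = 2. Hence [K : Q] = 2.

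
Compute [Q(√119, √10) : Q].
[Q(√119, √10) : Q] = 4

[Q(√119):Q] = 2 (min poly x^2 - 119, irreducible since 119 is squarefree > 1). For the top step, suppose √10 ∈ Q(√119), say √10 = c + d√119 with c, d ∈ Q. Squaring: 10 = c^2 + 119d^2 + 2cd√119. Since √119 ∉ Q this forces 2cd = 0. If d = 0 then √10 = c ∈ Q, contradicting 10 squarefree > 1. If c = 0 then 10 = 119d^2, so 119·10 = (119d)^2 is a perfect square in Q — but 119·10 = 1190 is not a perfect square (since 119 and 10 are distinct squarefree integers). Contradiction. Hence √10 ∉ Q(√119), so x^2 - 10 stays irreducible over Q(√119) and [Q(√119, √10) : Q(√119)] = 2. By the tower law, [Q(√119, √10) : Q] = 2 · 2 = 4.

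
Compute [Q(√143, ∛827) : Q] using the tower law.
[Q(√143, ∛827) : Q] = 6

Let L = Q(√143, ∛827). Since Q(√143) ⊂ L and [Q(√143):Q] = 2, the tower law gives 2 | [L:Q]. Likewise Q(∛827) ⊂ L with [Q(∛827):Q] = 3 (because 827 is not a perfect cube), so 3 | [L:Q]. As gcd(2,3) = 1, [L:Q] is divisible by 6. Conversely L is generated over Q by √143 and ∛827, so [L:Q] ≤ 2·3 = 6. Therefore [Q(√143, ∛827) : Q] = 6.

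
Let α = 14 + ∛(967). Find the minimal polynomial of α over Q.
m_α(x) = x^3 - 42x^2 + 588x - 3711

Set β = α - 14 = ∛(967), so β^3 = 967. Then (α - 14)^3 - 967 = 0, i.e. α is a root of g(x) = (x - 14)^3 - 967 = x^3 - 42x^2 + 588x - 3711. Since g(x) = h(x - 14) where h(x) = x^3 - 967, and h is irreducible over Q (because 967 is not a perfect cube, so h has no rational root, and a monic cubic with no rational root is irreducible), g is also irreducible (irreducibility is preserved under the substitution x → x - 14). Hence m_α(x) = x^3 - 42x^2 + 588x - 3711.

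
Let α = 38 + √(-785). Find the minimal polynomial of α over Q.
m_α(x) = x^2 - 76x + 2229

From α - 38 = √(-785), squaring gives (α - 38)^2 = -785, i.e. α^2 - 76α + 1444 = -785, so α^2 - 76α + 2229 = 0. The discriminant of x^2 - 76x + 2229 is (-76)^2 - 4·(2229) = 5776 - 8916 = -3140, and 4·(-785) is not a perfect square in Q since -785 is squarefree and ≠ 1. Hence x^2 - 76x + 2229 is irreducible over Q and is the minimal polynomial of α.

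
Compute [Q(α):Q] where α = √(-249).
[Q(α):Q] = 2

[Q(α):Q] equals the degree of the minimal polynomial of α. Here α^2 = -249 and x^2 + 249 is irreducible (d = -249 is squarefree, ≠ 1, hence not a square), so deg(m_α) = 2. Thus [Q(α):Q] = 2.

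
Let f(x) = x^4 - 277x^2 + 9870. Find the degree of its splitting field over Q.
[K : Q] = 4

Solving the quadratic in x^2: x^2 = (277 ± √(277^2 - 4·9870))/2 = (277 ± √37249)/2 = (277 ± 193)/2, giving x^2 = 235 or x^2 = 42. So f(x) = (x^2 - 235)(x^2 - 42) and the roots of f are ±√235, ±√42. Hence the splitting field is K = Q(√235, √42). Since 235 and 42 are distinct squarefree integers > 1, their product 9870 is not a perfect square, so √42 ∉ Q(√235). By the tower law [K:Q] = [Q(√235,√42):Q(√235)] · [Q(√235):Q] = 2 · 2 = 4.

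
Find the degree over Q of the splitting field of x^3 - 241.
[K : Q] = 6

The roots of x^3 - 241 are ∛241, ω∛241, ω^2∛241 where ω = e^(2πi/3) is a primitive cube root of unity, so K = Q(∛241, ω). Now [Q(∛241):Q] = 3 (since 241 is not a perfect cube, x^3 - 241 is irreducible) and [Q(ω):Q] = 2. Both 2 and 3 divide [K:Q], and [K:Q] ≤ 3·2 = 6, so [K:Q] = 6. (Equivalently: Q(∛241) ⊂ R but ω ∉ R, so [K : Q(∛241)] = 2.)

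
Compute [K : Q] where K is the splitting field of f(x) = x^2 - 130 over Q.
[K : Q] = 2

f(x) = x^2 - 130 factors as (x - √130)(x + √130). The splitting field is K = Q(√130). Since 130 is squarefree and > 1, it is not a perfect square, so x^2 - 130 is irreducible over Q and [Q(√130) : Q] = 2. Hence [K : Q] = 2.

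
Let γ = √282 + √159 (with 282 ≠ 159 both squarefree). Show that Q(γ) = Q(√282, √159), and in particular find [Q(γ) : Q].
[Q(γ) : Q] = 4 (equivalently, Q(γ) = Q(√282, √159))

Obviously Q(γ) ⊆ Q(√282, √159), and [Q(√282, √159):Q] = 4 (since 282, 159 are distinct squarefree integers > 1 with 44838 not a perfect square). To show equality we compute the minimal polynomial of γ. From γ = √282 + √159: γ^2 = 282 + 2√(44838) + 159 = 441 + 2√(44838), so γ^2 - 441 = 2√(44838); squaring, (γ^2 - 441)^2 = 4·44838, i.e. γ^4 - 882γ^2 + 194481 - 179352 = 0, i.e. γ^4 - 882γ^2 + 15129 = 0. So γ is a root of x^4 - 882x^2 + 15129. This polynomial is irreducible over Q: it has no rational root (each ±√282 ± √159 is irrational), and any factorization into two quadratics over Q would force √(44838) ∈ Q (pairing opposite roots) or √282, √159 ∈ Q (other pairings), all impossible. Hence [Q(γ):Q] = 4 = [Q(√282, √159):Q], so Q(γ) = Q(√282, √159).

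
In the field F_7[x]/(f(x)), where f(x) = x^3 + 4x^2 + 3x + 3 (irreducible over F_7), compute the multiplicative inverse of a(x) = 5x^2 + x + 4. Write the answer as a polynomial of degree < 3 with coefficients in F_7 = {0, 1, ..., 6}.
a(x)^(-1) ≡ 6x^2 + 2x + 1 (mod f(x))

Since f is irreducible over F_7, F_7[x]/(f) is a field and a(x) ≠ 0 has an inverse. Apply the extended Euclidean algorithm to f(x) and a(x) in F_7[x]: f(x) = (3x + 3)·a(x) + (2x + 5);  a(x) = (6x + 3)·(2x + 5) + (3). The last nonzero remainder is the constant 3 = gcd(f, a) in F_7. Back-substituting through the division chain expresses 3 = s(x)·a(x) + t(x)·f(x) with s(x) ≡ 4x^2 + 6x + 3 (mod f), so (4x^2 + 6x + 3)·a(x) ≡ 3 (mod f). Multiplying by 3^(-1) ≡ 5 in F_7 gives a(x)^(-1) ≡ 5·(4x^2 + 6x + 3) ≡ 6x^2 + 2x + 1 (mod f). Check: (5x^2 + x + 4)·(6x^2 + 2x + 1) = 2x^4 + 2x^3 + 3x^2 + 2x + 4 ≡ 1 (mod x^3 + 4x^2 + 3x + 3).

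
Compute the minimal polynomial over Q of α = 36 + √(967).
m_α(x) = x^2 - 72x + 329

From α - 36 = √(967), squaring gives (α - 36)^2 = 967, i.e. α^2 - 72α + 1296 = 967, so α^2 - 72α + 329 = 0. The discriminant of x^2 - 72x + 329 is (-72)^2 - 4·(329) = 5184 - 1316 = 3868, and 4·(967) is not a perfect square in Q since 967 is squarefree and ≠ 1. Hence x^2 - 72x + 329 is irreducible over Q and is the minimal polynomial of α.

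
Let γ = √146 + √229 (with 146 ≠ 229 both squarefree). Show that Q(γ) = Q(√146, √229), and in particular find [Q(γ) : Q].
[Q(γ) : Q] = 4 (equivalently, Q(γ) = Q(√146, √229))

Obviously Q(γ) ⊆ Q(√146, √229), and [Q(√146, √229):Q] = 4 (since 146, 229 are distinct squarefree integers > 1 with 33434 not a perfect square). To show equality we compute the minimal polynomial of γ. From γ = √146 + √229: γ^2 = 146 + 2√(33434) + 229 = 375 + 2√(33434), so γ^2 - 375 = 2√(33434); squaring, (γ^2 - 375)^2 = 4·33434, i.e. γ^4 - 750γ^2 + 140625 - 133736 = 0, i.e. γ^4 - 750γ^2 + 6889 = 0. So γ is a root of x^4 - 750x^2 + 6889. This polynomial is irreducible over Q: it has no rational root (each ±√146 ± √229 is irrational), and any factorization into two quadratics over Q would force √(33434) ∈ Q (pairing opposite roots) or √146, √229 ∈ Q (other pairings), all impossible. Hence [Q(γ):Q] = 4 = [Q(√146, √229):Q], so Q(γ) = Q(√146, √229).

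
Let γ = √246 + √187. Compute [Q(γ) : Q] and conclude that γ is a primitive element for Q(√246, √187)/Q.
[Q(γ) : Q] = 4 (equivalently, Q(γ) = Q(√246, √187))

Obviously Q(γ) ⊆ Q(√246, √187), and [Q(√246, √187):Q] = 4 (since 246, 187 are distinct squarefree integers > 1 with 46002 not a perfect square). To show equality we compute the minimal polynomial of γ. From γ = √246 + √187: γ^2 = 246 + 2√(46002) + 187 = 433 + 2√(46002), so γ^2 - 433 = 2√(46002); squaring, (γ^2 - 433)^2 = 4·46002, i.e. γ^4 - 866γ^2 + 187489 - 184008 = 0, i.e. γ^4 - 866γ^2 + 3481 = 0. So γ is a root of x^4 - 866x^2 + 3481. This polynomial is irreducible over Q: it has no rational root (each ±√246 ± √187 is irrational), and any factorization into two quadratics over Q would force √(46002) ∈ Q (pairing opposite roots) or √246, √187 ∈ Q (other pairings), all impossible. Hence [Q(γ):Q] = 4 = [Q(√246, √187):Q], so Q(γ) = Q(√246, √187).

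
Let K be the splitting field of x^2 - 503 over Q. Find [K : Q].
[K : Q] = 2

f(x) = x^2 - 503 factors as (x - √503)(x + √503). The splitting field is K = Q(√503). Since 503 is squarefree and > 1, it is not a perfect square, so x^2 - 503 is irreducible over Q and [Q(√503) : Q] = 2. Hence [K : Q] = 2.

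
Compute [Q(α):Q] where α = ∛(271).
[Q(α):Q] = 3

The minimal polynomial of α is x^3 - 271, irreducible over Q since 271 is not a perfect cube (so x^3 - 271 has no rational root). Hence [Q(α):Q] = deg(m_α) = 3.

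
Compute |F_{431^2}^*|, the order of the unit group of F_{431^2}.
|F_{431^2}^*| = 185760

F_{431^2} has 431^2 = 185761 elements; its multiplicative group consists of all nonzero elements, so |F_{431^2}^*| = 185761 - 1 = 185760. (It is cyclic since any finite subgroup of the multiplicative group of a field is cyclic.)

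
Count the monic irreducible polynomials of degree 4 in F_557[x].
There are 24063532938 monic irreducible polynomials of degree 4 over F_557

Each element of F_{557^4} that lies in no proper subfield is a root of exactly one monic irreducible of degree 4 over F_557, and each such polynomial has 4 distinct roots in F_{557^4}. By Möbius inversion the count is N_557(4) = (1/4) Σ_{d|4} μ(4/d) · 557^d = (1/4)(μ(4)·557^1 + μ(2)·557^2 + μ(1)·557^4) = 96254131752/4 = 24063532938.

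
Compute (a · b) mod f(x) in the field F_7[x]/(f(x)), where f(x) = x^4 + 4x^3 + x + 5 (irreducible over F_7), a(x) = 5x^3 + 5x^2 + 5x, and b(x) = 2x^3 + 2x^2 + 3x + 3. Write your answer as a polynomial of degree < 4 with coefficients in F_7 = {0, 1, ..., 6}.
a · b ≡ 4x^3 + 6 (mod f(x))

Multiply in F_7[x]: a(x)·b(x) = (5x^3 + 5x^2 + 5x)·(2x^3 + 2x^2 + 3x + 3) = 3x^6 + 6x^5 + 5x^3 + 2x^2 + x. This has degree ≥ 4, so divide by f(x) over F_7: 3x^6 + 6x^5 + 5x^3 + 2x^2 + x = (3x^2 + x + 3)·(x^4 + 4x^3 + x + 5) + (4x^3 + 6). Hence a·b ≡ 4x^3 + 6 (mod f). (F_7[x]/(f) is a field with 7^4 = 2401 elements since f is irreducible of degree 4.)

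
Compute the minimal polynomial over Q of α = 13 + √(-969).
m_α(x) = x^2 - 26x + 1138

From α - 13 = √(-969), squaring gives (α - 13)^2 = -969, i.e. α^2 - 26α + 169 = -969, so α^2 - 26α + 1138 = 0. The discriminant of x^2 - 26x + 1138 is (-26)^2 - 4·(1138) = 676 - 4552 = -3876, and 4·(-969) is not a perfect square in Q since -969 is squarefree and ≠ 1. Hence x^2 - 26x + 1138 is irreducible over Q and is the minimal polynomial of α.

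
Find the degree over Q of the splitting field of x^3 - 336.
[K : Q] = 6

The roots of x^3 - 336 are ∛336, ω∛336, ω^2∛336 where ω = e^(2πi/3) is a primitive cube root of unity, so K = Q(∛336, ω). Now [Q(∛336):Q] = 3 (since 336 is not a perfect cube, x^3 - 336 is irreducible) and [Q(ω):Q] = 2. Both 2 and 3 divide [K:Q], and [K:Q] ≤ 3·2 = 6, so [K:Q] = 6. (Equivalently: Q(∛336) ⊂ R but ω ∉ R, so [K : Q(∛336)] = 2.)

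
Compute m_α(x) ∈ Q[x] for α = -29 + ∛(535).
m_α(x) = x^3 + 87x^2 + 2523x + 23854

Set β = α + 29 = ∛(535), so β^3 = 535. Then (α + 29)^3 - 535 = 0, i.e. α is a root of g(x) = (x + 29)^3 - 535 = x^3 + 87x^2 + 2523x + 23854. Since g(x) = h(x + 29) where h(x) = x^3 - 535, and h is irreducible over Q (because 535 is not a perfect cube, so h has no rational root, and a monic cubic with no rational root is irreducible), g is also irreducible (irreducibility is preserved under the substitution x → x + 29). Hence m_α(x) = x^3 + 87x^2 + 2523x + 23854.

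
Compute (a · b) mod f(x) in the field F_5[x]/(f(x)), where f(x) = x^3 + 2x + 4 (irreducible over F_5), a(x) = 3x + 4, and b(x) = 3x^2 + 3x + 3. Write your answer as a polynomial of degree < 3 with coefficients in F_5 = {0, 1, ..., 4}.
a · b ≡ x^2 + 3x + 1 (mod f(x))

Multiply in F_5[x]: a(x)·b(x) = (3x + 4)·(3x^2 + 3x + 3) = 4x^3 + x^2 + x + 2. This has degree ≥ 3, so divide by f(x) over F_5: 4x^3 + x^2 + x + 2 = (4)·(x^3 + 2x + 4) + (x^2 + 3x + 1). Hence a·b ≡ x^2 + 3x + 1 (mod f). (F_5[x]/(f) is a field with 5^3 = 125 elements since f is irreducible of degree 3.)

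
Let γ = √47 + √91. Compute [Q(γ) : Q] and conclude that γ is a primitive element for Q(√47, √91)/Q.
[Q(γ) : Q] = 4 (equivalently, Q(γ) = Q(√47, √91))

Obviously Q(γ) ⊆ Q(√47, √91), and [Q(√47, √91):Q] = 4 (since 47, 91 are distinct squarefree integers > 1 with 4277 not a perfect square). To show equality we compute the minimal polynomial of γ. From γ = √47 + √91: γ^2 = 47 + 2√(4277) + 91 = 138 + 2√(4277), so γ^2 - 138 = 2√(4277); squaring, (γ^2 - 138)^2 = 4·4277, i.e. γ^4 - 276γ^2 + 19044 - 17108 = 0, i.e. γ^4 - 276γ^2 + 1936 = 0. So γ is a root of x^4 - 276x^2 + 1936. This polynomial is irreducible over Q: it has no rational root (each ±√47 ± √91 is irrational), and any factorization into two quadratics over Q would force √(4277) ∈ Q (pairing opposite roots) or √47, √91 ∈ Q (other pairings), all impossible. Hence [Q(γ):Q] = 4 = [Q(√47, √91):Q], so Q(γ) = Q(√47, √91).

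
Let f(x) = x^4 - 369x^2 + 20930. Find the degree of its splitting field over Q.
[K : Q] = 4

Solving the quadratic in x^2: x^2 = (369 ± √(369^2 - 4·20930))/2 = (369 ± √52441)/2 = (369 ± 229)/2, giving x^2 = 299 or x^2 = 70. So f(x) = (x^2 - 299)(x^2 - 70) and the roots of f are ±√299, ±√70. Hence the splitting field is K = Q(√299, √70). Since 299 and 70 are distinct squarefree integers > 1, their product 20930 is not a perfect square, so √70 ∉ Q(√299). By the tower law [K:Q] = [Q(√299,√70):Q(√299)] · [Q(√299):Q] = 2 · 2 = 4.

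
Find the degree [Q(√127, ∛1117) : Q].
[Q(√127, ∛1117) : Q] = 6

Let L = Q(√127, ∛1117). Since Q(√127) ⊂ L and [Q(√127):Q] = 2, the tower law gives 2 | [L:Q]. Likewise Q(∛1117) ⊂ L with [Q(∛1117):Q] = 3 (because 1117 is not a perfect cube), so 3 | [L:Q]. As gcd(2,3) = 1, [L:Q] is divisible by 6. Conversely L is generated over Q by √127 and ∛1117, so [L:Q] ≤ 2·3 = 6. Therefore [Q(√127, ∛1117) : Q] = 6.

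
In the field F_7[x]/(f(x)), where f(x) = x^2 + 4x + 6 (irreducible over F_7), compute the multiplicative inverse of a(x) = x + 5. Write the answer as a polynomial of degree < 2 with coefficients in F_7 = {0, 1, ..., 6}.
a(x)^(-1) ≡ 5x + 2 (mod f(x))

Since f is irreducible over F_7, F_7[x]/(f) is a field and a(x) ≠ 0 has an inverse. Apply the extended Euclidean algorithm to f(x) and a(x) in F_7[x]: f(x) = (x + 6)·a(x) + (4). The last nonzero remainder is the constant 4 = gcd(f, a) in F_7. Back-substituting through the division chain expresses 4 = s(x)·a(x) + t(x)·f(x) with s(x) ≡ 6x + 1 (mod f), so (6x + 1)·a(x) ≡ 4 (mod f). Multiplying by 4^(-1) ≡ 2 in F_7 gives a(x)^(-1) ≡ 2·(6x + 1) ≡ 5x + 2 (mod f). Check: (x + 5)·(5x + 2) = 5x^2 + 6x + 3 ≡ 1 (mod x^2 + 4x + 6).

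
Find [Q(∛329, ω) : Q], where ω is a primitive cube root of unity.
[Q(∛329, ω) : Q] = 6

[Q(∛329):Q] = 3 (min poly x^3 - 329, irreducible since 329 is not a perfect cube). [Q(ω):Q] = 2 (min poly x^2 + x + 1). Since Q(∛329) ⊂ R and ω ∉ R, we have ω ∉ Q(∛329), so x^2 + x + 1 remains irreducible over Q(∛329) and [Q(∛329, ω) : Q(∛329)] = 2. By the tower law, [Q(∛329, ω) : Q] = 3 · 2 = 6. (In fact Q(∛329, ω) is the splitting field of x^3 - 329 over Q.)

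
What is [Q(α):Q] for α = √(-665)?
[Q(α):Q] = 2

[Q(α):Q] equals the degree of the minimal polynomial of α. Here α^2 = -665 and x^2 + 665 is irreducible (d = -665 is squarefree, ≠ 1, hence not a square), so deg(m_α) = 2. Thus [Q(α):Q] = 2.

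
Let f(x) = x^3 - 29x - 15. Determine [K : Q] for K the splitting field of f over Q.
[K : Q] = 6

By the rational root test, any rational root of the monic integer polynomial f(x) = x^3 - 29x - 15 must be an integer dividing the constant term -15, i.e. one of ±{1, 3, 5, 15}. Evaluating: f(1) = -43, f(-1) = 13, f(3) = -75, f(-3) = 45, f(5) = -35, f(-5) = 5, f(15) = 2925, f(-15) = -2955; none is 0, so f has no rational root and is therefore irreducible over Q (a cubic with no linear factor over a field is irreducible). For an irreducible cubic, the Galois group is A_3 or S_3 according as the discriminant disc(f) = -4a^3 - 27b^2 = -4·(-29)^3 - 27·(-15)^2 = 91481 is or is not a square in Q. Here disc(f) = 91481 is not a perfect square in Q, so the Galois group of f over Q is not contained in A_3 and must be all of S_3. The splitting field has degree |S_3| = 6 over Q, so [K : Q] = 6.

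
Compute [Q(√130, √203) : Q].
[Q(√130, √203) : Q] = 4

[Q(√130):Q] = 2 (min poly x^2 - 130, irreducible since 130 is squarefree > 1). For the top step, suppose √203 ∈ Q(√130), say √203 = c + d√130 with c, d ∈ Q. Squaring: 203 = c^2 + 130d^2 + 2cd√130. Since √130 ∉ Q this forces 2cd = 0. If d = 0 then √203 = c ∈ Q, contradicting 203 squarefree > 1. If c = 0 then 203 = 130d^2, so 130·203 = (130d)^2 is a perfect square in Q — but 130·203 = 26390 is not a perfect square (since 130 and 203 are distinct squarefree integers). Contradiction. Hence √203 ∉ Q(√130), so x^2 - 203 stays irreducible over Q(√130) and [Q(√130, √203) : Q(√130)] = 2. By the tower law, [Q(√130, √203) : Q] = 2 · 2 = 4.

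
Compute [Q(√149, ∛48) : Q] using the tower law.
[Q(√149, ∛48) : Q] = 6

Let L = Q(√149, ∛48). Since Q(√149) ⊂ L and [Q(√149):Q] = 2, the tower law gives 2 | [L:Q]. Likewise Q(∛48) ⊂ L with [Q(∛48):Q] = 3 (because 48 is not a perfect cube), so 3 | [L:Q]. As gcd(2,3) = 1, [L:Q] is divisible by 6. Conversely L is generated over Q by √149 and ∛48, so [L:Q] ≤ 2·3 = 6. Therefore [Q(√149, ∛48) : Q] = 6.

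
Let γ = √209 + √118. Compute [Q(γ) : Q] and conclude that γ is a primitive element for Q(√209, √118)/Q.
[Q(γ) : Q] = 4 (equivalently, Q(γ) = Q(√209, √118))

Obviously Q(γ) ⊆ Q(√209, √118), and [Q(√209, √118):Q] = 4 (since 209, 118 are distinct squarefree integers > 1 with 24662 not a perfect square). To show equality we compute the minimal polynomial of γ. From γ = √209 + √118: γ^2 = 209 + 2√(24662) + 118 = 327 + 2√(24662), so γ^2 - 327 = 2√(24662); squaring, (γ^2 - 327)^2 = 4·24662, i.e. γ^4 - 654γ^2 + 106929 - 98648 = 0, i.e. γ^4 - 654γ^2 + 8281 = 0. So γ is a root of x^4 - 654x^2 + 8281. This polynomial is irreducible over Q: it has no rational root (each ±√209 ± √118 is irrational), and any factorization into two quadratics over Q would force √(24662) ∈ Q (pairing opposite roots) or √209, √118 ∈ Q (other pairings), all impossible. Hence [Q(γ):Q] = 4 = [Q(√209, √118):Q], so Q(γ) = Q(√209, √118).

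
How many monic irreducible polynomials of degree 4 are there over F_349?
There are 3708840450 monic irreducible polynomials of degree 4 over F_349

Each element of F_{349^4} that lies in no proper subfield is a root of exactly one monic irreducible of degree 4 over F_349, and each such polynomial has 4 distinct roots in F_{349^4}. By Möbius inversion the count is N_349(4) = (1/4) Σ_{d|4} μ(4/d) · 349^d = (1/4)(μ(4)·349^1 + μ(2)·349^2 + μ(1)·349^4) = 14835361800/4 = 3708840450.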